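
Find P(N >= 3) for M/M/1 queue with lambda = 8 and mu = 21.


P(N >= 3) = rho^3 = (8/21)^3 = 0.0553

0.0553


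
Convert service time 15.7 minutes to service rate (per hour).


mu = 60 / avg_service_time = 60 / 15.7 = 3.82 per hour

3.82 per hour


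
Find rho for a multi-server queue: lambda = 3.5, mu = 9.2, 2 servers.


rho = lambda / (c * mu) = 3.5 / (2 * 9.2) = 0.1902

0.1902


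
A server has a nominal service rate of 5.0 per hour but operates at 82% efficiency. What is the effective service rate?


Effective rate = mu * efficiency = 5.0 * 0.82 = 4.1 per hour

4.1 per hour


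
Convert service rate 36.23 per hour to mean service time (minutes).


Mean service time = 60/mu = 60/36.23 = 1.66 minutes

1.66 minutes


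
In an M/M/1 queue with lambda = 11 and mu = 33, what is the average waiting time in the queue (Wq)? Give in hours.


rho = 11/33; Wq = rho/(mu - lambda) = 0.0152 hours

0.0152 hours


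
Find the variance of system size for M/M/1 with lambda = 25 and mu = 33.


rho = 25/33; Var(N) = rho/(1-rho)^2 = 12.89

12.89


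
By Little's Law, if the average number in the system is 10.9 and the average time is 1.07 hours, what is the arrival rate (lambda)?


lambda = L / W = 10.9 / 1.07 = 10.19 per hour

10.19 per hour


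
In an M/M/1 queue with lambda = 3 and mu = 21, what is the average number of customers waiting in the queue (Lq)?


rho = 3/21; Lq = rho^2/(1-rho) = 0.02

0.02


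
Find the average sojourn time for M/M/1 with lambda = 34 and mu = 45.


W = 1/(mu - lambda) = 1/(45 - 34) = 0.0909 hours

0.0909 hours


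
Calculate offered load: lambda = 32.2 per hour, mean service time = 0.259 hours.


Offered load a = lambda * E[S] = 32.2 * 0.259 = 8.34 Erlangs

8.34 Erlangs


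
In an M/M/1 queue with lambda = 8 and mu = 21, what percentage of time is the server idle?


Idle fraction = (1 - rho) * 100 = (1 - 8/21) * 100 = 61.9%

61.9%


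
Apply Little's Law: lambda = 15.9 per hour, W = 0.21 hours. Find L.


L = lambda * W = 15.9 * 0.21 = 3.34

3.34


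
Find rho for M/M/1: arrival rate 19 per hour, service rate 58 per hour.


rho = lambda/mu = 19/58 = 0.3276

0.3276


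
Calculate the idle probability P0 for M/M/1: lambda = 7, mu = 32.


P0 = 1 - rho = 1 - 7/32 = 0.7813

0.7813


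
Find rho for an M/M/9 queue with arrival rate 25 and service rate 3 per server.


rho = lambda/(c*mu) = 25/(9*3) = 0.9259

0.9259


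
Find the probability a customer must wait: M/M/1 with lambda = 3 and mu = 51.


P(wait) = rho = lambda/mu = 3/51 = 0.0588

0.0588


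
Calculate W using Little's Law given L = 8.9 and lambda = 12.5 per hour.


W = L / lambda = 8.9 / 12.5 = 0.712 hours

0.712 hours


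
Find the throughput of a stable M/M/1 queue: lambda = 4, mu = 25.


For a stable queue (lambda < mu), throughput = lambda = 4 per hour

4 per hour


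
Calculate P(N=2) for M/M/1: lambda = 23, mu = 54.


rho = 23/54; P(n) = (1-rho)*rho^n = (1-23/54)*(23/54)^2 = 0.1041

0.1041


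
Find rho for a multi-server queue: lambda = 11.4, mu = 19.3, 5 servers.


rho = lambda / (c * mu) = 11.4 / (5 * 19.3) = 0.1181

0.1181


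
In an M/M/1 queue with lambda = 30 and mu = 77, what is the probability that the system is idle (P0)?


P0 = 1 - rho = 1 - 30/77 = 0.6104

0.6104


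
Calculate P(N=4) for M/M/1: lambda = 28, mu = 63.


rho = 28/63; P(n) = (1-rho)*rho^n = (1-28/63)*(28/63)^4 = 0.0217

0.0217


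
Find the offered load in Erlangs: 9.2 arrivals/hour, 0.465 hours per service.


Offered load a = lambda * E[S] = 9.2 * 0.465 = 4.28 Erlangs

4.28 Erlangs


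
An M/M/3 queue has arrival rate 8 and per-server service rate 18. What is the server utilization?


rho = lambda/(c*mu) = 8/(3*18) = 0.1481

0.1481


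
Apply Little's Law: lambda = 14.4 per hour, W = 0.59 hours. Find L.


L = lambda * W = 14.4 * 0.59 = 8.5

8.5


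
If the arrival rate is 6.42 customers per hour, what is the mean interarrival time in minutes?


Mean interarrival time = 60/lambda = 60/6.42 = 9.35 minutes

9.35 minutes


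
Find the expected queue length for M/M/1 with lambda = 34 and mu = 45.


rho = 34/45; Lq = rho^2/(1-rho) = 2.34

2.34


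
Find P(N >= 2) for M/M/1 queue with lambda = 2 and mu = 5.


P(N >= 2) = rho^2 = (2/5)^2 = 0.16

0.16


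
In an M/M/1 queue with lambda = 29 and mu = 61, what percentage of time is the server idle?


Idle fraction = (1 - rho) * 100 = (1 - 29/61) * 100 = 52.5%

52.5%


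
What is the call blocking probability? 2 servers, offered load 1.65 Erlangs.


B(N,A) = (A^N/N!) / sum(A^k/k!, k=0..N) with N=2, A=1.65 = 0.3394

0.3394


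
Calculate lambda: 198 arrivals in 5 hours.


lambda = total arrivals / time = 198 / 5 = 39.6 per hour

39.6 per hour


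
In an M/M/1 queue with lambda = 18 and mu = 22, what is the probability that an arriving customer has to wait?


P(wait) = rho = lambda/mu = 18/22 = 0.8182

0.8182


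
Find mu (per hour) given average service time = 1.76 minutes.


mu = 60 / avg_service_time = 60 / 1.76 = 34.09 per hour

34.09 per hour


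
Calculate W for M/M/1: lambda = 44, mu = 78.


W = 1/(mu - lambda) = 1/(78 - 44) = 0.0294 hours

0.0294 hours


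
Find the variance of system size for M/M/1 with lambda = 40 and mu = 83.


rho = 40/83; Var(N) = rho/(1-rho)^2 = 1.8

1.8


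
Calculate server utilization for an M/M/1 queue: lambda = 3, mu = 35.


rho = lambda/mu = 3/35 = 0.0857

0.0857


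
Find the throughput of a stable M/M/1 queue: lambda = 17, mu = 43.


For a stable queue (lambda < mu), throughput = lambda = 17 per hour

17 per hour


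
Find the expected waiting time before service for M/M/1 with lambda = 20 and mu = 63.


rho = 20/63; Wq = rho/(mu - lambda) = 0.0074 hours

0.0074 hours


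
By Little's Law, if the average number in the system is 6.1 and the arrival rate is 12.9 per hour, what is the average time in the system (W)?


W = L / lambda = 6.1 / 12.9 = 0.4729 hours

0.4729 hours


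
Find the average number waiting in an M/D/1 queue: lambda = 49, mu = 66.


M/D/1: Lq = rho^2 / (2*(1-rho)) where rho = 49/66; Lq = 1.07

1.07


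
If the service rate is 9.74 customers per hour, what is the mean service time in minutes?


Mean service time = 60/mu = 60/9.74 = 6.16 minutes

6.16 minutes


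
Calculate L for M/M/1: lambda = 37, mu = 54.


rho = 37/54; L = rho/(1-rho) = 2.18

2.18


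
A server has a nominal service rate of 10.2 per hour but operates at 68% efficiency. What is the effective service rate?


Effective rate = mu * efficiency = 10.2 * 0.68 = 6.94 per hour

6.94 per hour


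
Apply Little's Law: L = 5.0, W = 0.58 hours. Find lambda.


lambda = L / W = 5.0 / 0.58 = 8.62 per hour

8.62 per hour


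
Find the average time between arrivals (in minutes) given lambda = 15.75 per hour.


Mean interarrival time = 60/lambda = 60/15.75 = 3.81 minutes

3.81 minutes


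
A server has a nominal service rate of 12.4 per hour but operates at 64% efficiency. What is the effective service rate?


Effective rate = mu * efficiency = 12.4 * 0.64 = 7.94 per hour

7.94 per hour


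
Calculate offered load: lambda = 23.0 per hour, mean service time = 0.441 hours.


Offered load a = lambda * E[S] = 23.0 * 0.441 = 10.14 Erlangs

10.14 Erlangs


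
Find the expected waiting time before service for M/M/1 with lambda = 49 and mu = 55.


rho = 49/55; Wq = rho/(mu - lambda) = 0.1485 hours

0.1485 hours


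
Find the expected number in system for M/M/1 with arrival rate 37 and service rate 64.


rho = 37/64; L = rho/(1-rho) = 1.37

1.37


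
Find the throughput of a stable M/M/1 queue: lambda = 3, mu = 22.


For a stable queue (lambda < mu), throughput = lambda = 3 per hour

3 per hour


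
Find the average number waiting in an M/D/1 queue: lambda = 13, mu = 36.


M/D/1: Lq = rho^2 / (2*(1-rho)) where rho = 13/36; Lq = 0.1

0.1


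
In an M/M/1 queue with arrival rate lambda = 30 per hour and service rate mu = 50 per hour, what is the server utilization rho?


rho = lambda/mu = 30/50 = 0.6

0.6


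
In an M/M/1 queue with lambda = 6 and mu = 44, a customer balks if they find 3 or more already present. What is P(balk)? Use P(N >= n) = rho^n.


P(N >= 3) = rho^3 = (6/44)^3 = 0.0025

0.0025


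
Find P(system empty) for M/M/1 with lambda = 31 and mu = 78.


P0 = 1 - rho = 1 - 31/78 = 0.6026

0.6026


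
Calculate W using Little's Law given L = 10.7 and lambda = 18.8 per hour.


W = L / lambda = 10.7 / 18.8 = 0.5691 hours

0.5691 hours


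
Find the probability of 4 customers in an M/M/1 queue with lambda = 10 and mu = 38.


rho = 10/38; P(n) = (1-rho)*rho^n = (1-10/38)*(10/38)^4 = 0.0035

0.0035


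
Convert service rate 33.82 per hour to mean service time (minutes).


Mean service time = 60/mu = 60/33.82 = 1.77 minutes

1.77 minutes


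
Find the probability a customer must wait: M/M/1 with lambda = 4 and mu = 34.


P(wait) = rho = lambda/mu = 4/34 = 0.1176

0.1176


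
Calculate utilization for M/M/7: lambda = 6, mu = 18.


rho = lambda/(c*mu) = 6/(7*18) = 0.0476

0.0476


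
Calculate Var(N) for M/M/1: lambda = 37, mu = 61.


rho = 37/61; Var(N) = rho/(1-rho)^2 = 3.92

3.92


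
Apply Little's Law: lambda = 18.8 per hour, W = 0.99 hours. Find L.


L = lambda * W = 18.8 * 0.99 = 18.61

18.61


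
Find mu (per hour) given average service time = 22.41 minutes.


mu = 60 / avg_service_time = 60 / 22.41 = 2.68 per hour

2.68 per hour


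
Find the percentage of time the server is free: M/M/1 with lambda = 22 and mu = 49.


Idle fraction = (1 - rho) * 100 = (1 - 22/49) * 100 = 55.1%

55.1%


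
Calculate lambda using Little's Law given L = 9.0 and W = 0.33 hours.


lambda = L / W = 9.0 / 0.33 = 27.27 per hour

27.27 per hour


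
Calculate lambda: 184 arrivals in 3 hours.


lambda = total arrivals / time = 184 / 3 = 61.33 per hour

61.33 per hour


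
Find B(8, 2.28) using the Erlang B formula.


B(N,A) = (A^N/N!) / sum(A^k/k!, k=0..N) with N=8, A=2.28 = 0.0019

0.0019


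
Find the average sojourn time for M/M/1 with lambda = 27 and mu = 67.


W = 1/(mu - lambda) = 1/(67 - 27) = 0.025 hours

0.025 hours


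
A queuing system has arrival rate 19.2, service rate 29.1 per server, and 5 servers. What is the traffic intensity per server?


rho = lambda / (c * mu) = 19.2 / (5 * 29.1) = 0.132

0.132


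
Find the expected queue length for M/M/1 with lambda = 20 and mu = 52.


rho = 20/52; Lq = rho^2/(1-rho) = 0.24

0.24


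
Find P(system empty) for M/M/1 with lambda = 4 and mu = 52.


P0 = 1 - rho = 1 - 4/52 = 0.9231

0.9231


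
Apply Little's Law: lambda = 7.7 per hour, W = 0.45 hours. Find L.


L = lambda * W = 7.7 * 0.45 = 3.47

3.47


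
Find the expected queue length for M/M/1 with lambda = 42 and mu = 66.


rho = 42/66; Lq = rho^2/(1-rho) = 1.11

1.11


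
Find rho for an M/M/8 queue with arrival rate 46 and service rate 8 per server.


rho = lambda/(c*mu) = 46/(8*8) = 0.7188

0.7188


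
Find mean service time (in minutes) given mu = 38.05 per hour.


Mean service time = 60/mu = 60/38.05 = 1.58 minutes

1.58 minutes


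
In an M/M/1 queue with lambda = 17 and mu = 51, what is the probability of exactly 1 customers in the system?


rho = 17/51; P(n) = (1-rho)*rho^n = (1-17/51)*(17/51)^1 = 0.2222

0.2222


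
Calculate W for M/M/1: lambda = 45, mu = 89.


W = 1/(mu - lambda) = 1/(89 - 45) = 0.0227 hours

0.0227 hours


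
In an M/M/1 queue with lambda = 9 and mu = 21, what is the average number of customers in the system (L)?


rho = 9/21; L = rho/(1-rho) = 0.75

0.75


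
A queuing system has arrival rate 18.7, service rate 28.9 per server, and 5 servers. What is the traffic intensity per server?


rho = lambda / (c * mu) = 18.7 / (5 * 28.9) = 0.1294

0.1294


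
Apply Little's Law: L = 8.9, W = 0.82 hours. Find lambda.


lambda = L / W = 8.9 / 0.82 = 10.85 per hour

10.85 per hour


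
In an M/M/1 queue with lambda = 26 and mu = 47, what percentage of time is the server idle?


Idle fraction = (1 - rho) * 100 = (1 - 26/47) * 100 = 44.7%

44.7%


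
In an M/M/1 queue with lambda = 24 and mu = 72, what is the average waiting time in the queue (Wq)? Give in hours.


rho = 24/72; Wq = rho/(mu - lambda) = 0.0069 hours

0.0069 hours


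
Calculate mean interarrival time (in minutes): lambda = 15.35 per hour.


Mean interarrival time = 60/lambda = 60/15.35 = 3.91 minutes

3.91 minutes


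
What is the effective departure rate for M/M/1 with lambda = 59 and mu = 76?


For a stable queue (lambda < mu), throughput = lambda = 59 per hour

59 per hour


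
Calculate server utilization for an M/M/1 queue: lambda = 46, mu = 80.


rho = lambda/mu = 46/80 = 0.575

0.575


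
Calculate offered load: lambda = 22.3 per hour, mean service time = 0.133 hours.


Offered load a = lambda * E[S] = 22.3 * 0.133 = 2.97 Erlangs

2.97 Erlangs


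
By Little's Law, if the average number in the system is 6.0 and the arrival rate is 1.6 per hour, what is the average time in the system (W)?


W = L / lambda = 6.0 / 1.6 = 3.75 hours

3.75 hours


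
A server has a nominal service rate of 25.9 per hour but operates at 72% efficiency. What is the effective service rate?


Effective rate = mu * efficiency = 25.9 * 0.72 = 18.65 per hour

18.65 per hour


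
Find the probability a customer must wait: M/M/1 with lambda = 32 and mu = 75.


P(wait) = rho = lambda/mu = 32/75 = 0.4267

0.4267


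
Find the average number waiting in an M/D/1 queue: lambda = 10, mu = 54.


M/D/1: Lq = rho^2 / (2*(1-rho)) where rho = 10/54; Lq = 0.02

0.02


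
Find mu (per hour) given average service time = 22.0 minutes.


mu = 60 / avg_service_time = 60 / 22.0 = 2.73 per hour

2.73 per hour


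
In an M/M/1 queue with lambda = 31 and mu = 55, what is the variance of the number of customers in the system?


rho = 31/55; Var(N) = rho/(1-rho)^2 = 2.96

2.96


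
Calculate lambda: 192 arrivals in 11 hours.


lambda = total arrivals / time = 192 / 11 = 17.45 per hour

17.45 per hour


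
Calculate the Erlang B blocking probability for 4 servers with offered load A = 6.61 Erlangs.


B(N,A) = (A^N/N!) / sum(A^k/k!, k=0..N) with N=4, A=6.61 = 0.5062

0.5062


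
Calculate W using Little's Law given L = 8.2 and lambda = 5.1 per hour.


W = L / lambda = 8.2 / 5.1 = 1.6078 hours

1.6078 hours


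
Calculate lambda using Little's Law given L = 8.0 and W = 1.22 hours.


lambda = L / W = 8.0 / 1.22 = 6.56 per hour

6.56 per hour


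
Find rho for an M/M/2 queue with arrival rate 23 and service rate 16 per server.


rho = lambda/(c*mu) = 23/(2*16) = 0.7188

0.7188


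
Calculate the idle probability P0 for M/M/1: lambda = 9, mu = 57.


P0 = 1 - rho = 1 - 9/57 = 0.8421

0.8421


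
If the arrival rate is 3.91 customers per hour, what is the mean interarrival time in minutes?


Mean interarrival time = 60/lambda = 60/3.91 = 15.35 minutes

15.35 minutes


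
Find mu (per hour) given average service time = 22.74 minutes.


mu = 60 / avg_service_time = 60 / 22.74 = 2.64 per hour

2.64 per hour


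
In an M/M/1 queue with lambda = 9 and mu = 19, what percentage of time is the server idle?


Idle fraction = (1 - rho) * 100 = (1 - 9/19) * 100 = 52.6%

52.6%


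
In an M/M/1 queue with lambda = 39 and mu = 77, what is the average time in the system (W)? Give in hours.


W = 1/(mu - lambda) = 1/(77 - 39) = 0.0263 hours

0.0263 hours


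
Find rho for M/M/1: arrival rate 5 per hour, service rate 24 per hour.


rho = lambda/mu = 5/24 = 0.2083

0.2083


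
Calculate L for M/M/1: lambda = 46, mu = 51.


rho = 46/51; L = rho/(1-rho) = 9.2

9.2


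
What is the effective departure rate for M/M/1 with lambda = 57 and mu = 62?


For a stable queue (lambda < mu), throughput = lambda = 57 per hour

57 per hour


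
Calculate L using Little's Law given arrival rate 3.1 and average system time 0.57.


L = lambda * W = 3.1 * 0.57 = 1.77

1.77


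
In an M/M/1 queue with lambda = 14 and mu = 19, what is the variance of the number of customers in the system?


rho = 14/19; Var(N) = rho/(1-rho)^2 = 10.64

10.64


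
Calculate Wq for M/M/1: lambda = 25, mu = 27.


rho = 25/27; Wq = rho/(mu - lambda) = 0.463 hours

0.463 hours


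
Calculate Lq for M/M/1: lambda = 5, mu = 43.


rho = 5/43; Lq = rho^2/(1-rho) = 0.02

0.02


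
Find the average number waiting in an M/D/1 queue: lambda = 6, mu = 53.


M/D/1: Lq = rho^2 / (2*(1-rho)) where rho = 6/53; Lq = 0.01

0.01


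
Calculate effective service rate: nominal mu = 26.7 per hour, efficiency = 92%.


Effective rate = mu * efficiency = 26.7 * 0.92 = 24.56 per hour

24.56 per hour


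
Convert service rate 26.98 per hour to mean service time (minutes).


Mean service time = 60/mu = 60/26.98 = 2.22 minutes

2.22 minutes


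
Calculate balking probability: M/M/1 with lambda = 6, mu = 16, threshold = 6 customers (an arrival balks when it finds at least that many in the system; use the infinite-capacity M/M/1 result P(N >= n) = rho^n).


P(N >= 6) = rho^6 = (6/16)^6 = 0.0028

0.0028


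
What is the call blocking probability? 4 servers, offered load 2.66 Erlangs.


B(N,A) = (A^N/N!) / sum(A^k/k!, k=0..N) with N=4, A=2.66 = 0.1679

0.1679


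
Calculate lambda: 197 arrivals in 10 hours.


lambda = total arrivals / time = 197 / 10 = 19.7 per hour

19.7 per hour


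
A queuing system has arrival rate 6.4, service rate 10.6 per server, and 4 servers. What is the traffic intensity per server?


rho = lambda / (c * mu) = 6.4 / (4 * 10.6) = 0.1509

0.1509


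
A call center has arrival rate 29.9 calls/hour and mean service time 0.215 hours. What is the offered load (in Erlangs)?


Offered load a = lambda * E[S] = 29.9 * 0.215 = 6.43 Erlangs

6.43 Erlangs


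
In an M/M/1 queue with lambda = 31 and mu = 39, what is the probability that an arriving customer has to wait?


P(wait) = rho = lambda/mu = 31/39 = 0.7949

0.7949


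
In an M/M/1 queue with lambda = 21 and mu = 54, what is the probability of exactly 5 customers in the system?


rho = 21/54; P(n) = (1-rho)*rho^n = (1-21/54)*(21/54)^5 = 0.0054

0.0054


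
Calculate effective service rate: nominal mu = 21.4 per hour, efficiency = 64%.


Effective rate = mu * efficiency = 21.4 * 0.64 = 13.7 per hour

13.7 per hour


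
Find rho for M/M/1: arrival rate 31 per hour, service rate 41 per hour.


rho = lambda/mu = 31/41 = 0.7561

0.7561


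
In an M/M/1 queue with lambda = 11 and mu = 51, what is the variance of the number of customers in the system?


rho = 11/51; Var(N) = rho/(1-rho)^2 = 0.35

0.35


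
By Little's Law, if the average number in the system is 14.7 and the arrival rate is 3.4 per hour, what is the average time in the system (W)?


W = L / lambda = 14.7 / 3.4 = 4.3235 hours

4.3235 hours


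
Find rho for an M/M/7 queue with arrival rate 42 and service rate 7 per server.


rho = lambda/(c*mu) = 42/(7*7) = 0.8571

0.8571


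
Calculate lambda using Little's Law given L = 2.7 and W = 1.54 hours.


lambda = L / W = 2.7 / 1.54 = 1.75 per hour

1.75 per hour


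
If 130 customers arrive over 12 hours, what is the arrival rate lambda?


lambda = total arrivals / time = 130 / 12 = 10.83 per hour

10.83 per hour


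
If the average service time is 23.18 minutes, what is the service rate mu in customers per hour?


mu = 60 / avg_service_time = 60 / 23.18 = 2.59 per hour

2.59 per hour


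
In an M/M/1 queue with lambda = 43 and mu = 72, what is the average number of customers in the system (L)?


rho = 43/72; L = rho/(1-rho) = 1.48

1.48


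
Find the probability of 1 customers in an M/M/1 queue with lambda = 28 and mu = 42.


rho = 28/42; P(n) = (1-rho)*rho^n = (1-28/42)*(28/42)^1 = 0.2222

0.2222


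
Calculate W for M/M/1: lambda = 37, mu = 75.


W = 1/(mu - lambda) = 1/(75 - 37) = 0.0263 hours

0.0263 hours


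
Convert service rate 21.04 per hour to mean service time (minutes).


Mean service time = 60/mu = 60/21.04 = 2.85 minutes

2.85 minutes


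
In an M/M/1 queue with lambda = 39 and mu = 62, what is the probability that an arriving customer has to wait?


P(wait) = rho = lambda/mu = 39/62 = 0.629

0.629


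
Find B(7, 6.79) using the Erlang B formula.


B(N,A) = (A^N/N!) / sum(A^k/k!, k=0..N) with N=7, A=6.79 = 0.2358

0.2358


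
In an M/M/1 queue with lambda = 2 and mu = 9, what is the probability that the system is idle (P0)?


P0 = 1 - rho = 1 - 2/9 = 0.7778

0.7778


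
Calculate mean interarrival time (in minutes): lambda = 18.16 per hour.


Mean interarrival time = 60/lambda = 60/18.16 = 3.3 minutes

3.3 minutes


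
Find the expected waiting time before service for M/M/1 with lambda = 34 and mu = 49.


rho = 34/49; Wq = rho/(mu - lambda) = 0.0463 hours

0.0463 hours


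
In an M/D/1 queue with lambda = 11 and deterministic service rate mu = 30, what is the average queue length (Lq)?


M/D/1: Lq = rho^2 / (2*(1-rho)) where rho = 11/30; Lq = 0.11

0.11


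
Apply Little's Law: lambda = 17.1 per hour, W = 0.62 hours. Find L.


L = lambda * W = 17.1 * 0.62 = 10.6

10.6


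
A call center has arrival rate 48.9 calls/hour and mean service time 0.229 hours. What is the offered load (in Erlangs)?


Offered load a = lambda * E[S] = 48.9 * 0.229 = 11.2 Erlangs

11.2 Erlangs


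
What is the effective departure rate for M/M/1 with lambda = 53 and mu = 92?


For a stable queue (lambda < mu), throughput = lambda = 53 per hour

53 per hour


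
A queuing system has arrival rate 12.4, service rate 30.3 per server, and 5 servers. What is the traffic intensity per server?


rho = lambda / (c * mu) = 12.4 / (5 * 30.3) = 0.0818

0.0818


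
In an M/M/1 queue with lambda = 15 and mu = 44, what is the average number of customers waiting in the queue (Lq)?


rho = 15/44; Lq = rho^2/(1-rho) = 0.18

0.18


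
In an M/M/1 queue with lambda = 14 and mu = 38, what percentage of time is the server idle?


Idle fraction = (1 - rho) * 100 = (1 - 14/38) * 100 = 63.2%

63.2%


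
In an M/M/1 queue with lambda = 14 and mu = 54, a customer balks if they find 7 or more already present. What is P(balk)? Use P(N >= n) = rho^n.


P(N >= 7) = rho^7 = (14/54)^7 = 0.0001

0.0001


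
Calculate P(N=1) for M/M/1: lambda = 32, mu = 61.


rho = 32/61; P(n) = (1-rho)*rho^n = (1-32/61)*(32/61)^1 = 0.2494

0.2494


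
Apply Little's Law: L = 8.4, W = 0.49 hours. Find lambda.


lambda = L / W = 8.4 / 0.49 = 17.14 per hour

17.14 per hour


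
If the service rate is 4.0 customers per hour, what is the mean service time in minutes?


Mean service time = 60/mu = 60/4.0 = 15.0 minutes

15.0 minutes


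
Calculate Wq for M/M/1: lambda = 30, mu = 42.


rho = 30/42; Wq = rho/(mu - lambda) = 0.0595 hours

0.0595 hours


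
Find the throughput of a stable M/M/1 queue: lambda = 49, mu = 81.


For a stable queue (lambda < mu), throughput = lambda = 49 per hour

49 per hour


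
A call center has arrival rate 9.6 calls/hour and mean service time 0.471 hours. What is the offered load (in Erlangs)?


Offered load a = lambda * E[S] = 9.6 * 0.471 = 4.52 Erlangs

4.52 Erlangs


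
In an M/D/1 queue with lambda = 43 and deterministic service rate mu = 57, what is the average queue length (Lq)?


M/D/1: Lq = rho^2 / (2*(1-rho)) where rho = 43/57; Lq = 1.16

1.16


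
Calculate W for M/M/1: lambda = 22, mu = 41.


W = 1/(mu - lambda) = 1/(41 - 22) = 0.0526 hours

0.0526 hours


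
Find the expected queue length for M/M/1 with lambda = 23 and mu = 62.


rho = 23/62; Lq = rho^2/(1-rho) = 0.22

0.22


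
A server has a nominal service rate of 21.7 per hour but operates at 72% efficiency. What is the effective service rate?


Effective rate = mu * efficiency = 21.7 * 0.72 = 15.62 per hour

15.62 per hour


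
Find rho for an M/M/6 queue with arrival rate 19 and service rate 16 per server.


rho = lambda/(c*mu) = 19/(6*16) = 0.1979

0.1979


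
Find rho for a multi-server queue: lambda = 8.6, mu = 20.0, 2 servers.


rho = lambda / (c * mu) = 8.6 / (2 * 20.0) = 0.215

0.215


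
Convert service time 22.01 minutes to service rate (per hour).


mu = 60 / avg_service_time = 60 / 22.01 = 2.73 per hour

2.73 per hour


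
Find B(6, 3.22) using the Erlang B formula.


B(N,A) = (A^N/N!) / sum(A^k/k!, k=0..N) with N=6, A=3.22 = 0.0648

0.0648


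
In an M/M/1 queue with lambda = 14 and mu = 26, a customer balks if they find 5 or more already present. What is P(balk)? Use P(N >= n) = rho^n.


P(N >= 5) = rho^5 = (14/26)^5 = 0.0453

0.0453


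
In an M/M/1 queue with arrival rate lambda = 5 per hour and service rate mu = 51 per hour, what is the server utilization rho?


rho = lambda/mu = 5/51 = 0.098

0.098


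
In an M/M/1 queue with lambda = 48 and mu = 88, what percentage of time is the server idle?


Idle fraction = (1 - rho) * 100 = (1 - 48/88) * 100 = 45.5%

45.5%


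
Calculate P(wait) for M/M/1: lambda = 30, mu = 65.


P(wait) = rho = lambda/mu = 30/65 = 0.4615

0.4615


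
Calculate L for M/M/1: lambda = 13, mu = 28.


rho = 13/28; L = rho/(1-rho) = 0.87

0.87


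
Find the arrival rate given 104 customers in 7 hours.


lambda = total arrivals / time = 104 / 7 = 14.86 per hour

14.86 per hour


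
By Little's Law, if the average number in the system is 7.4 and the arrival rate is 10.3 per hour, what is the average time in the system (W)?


W = L / lambda = 7.4 / 10.3 = 0.7184 hours

0.7184 hours


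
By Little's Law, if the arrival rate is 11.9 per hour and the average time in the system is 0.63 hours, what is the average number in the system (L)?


L = lambda * W = 11.9 * 0.63 = 7.5

7.5


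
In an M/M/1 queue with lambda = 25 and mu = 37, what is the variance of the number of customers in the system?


rho = 25/37; Var(N) = rho/(1-rho)^2 = 6.42

6.42


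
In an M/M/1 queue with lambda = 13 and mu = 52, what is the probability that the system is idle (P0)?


P0 = 1 - rho = 1 - 13/52 = 0.75

0.75


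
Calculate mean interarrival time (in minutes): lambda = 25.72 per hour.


Mean interarrival time = 60/lambda = 60/25.72 = 2.33 minutes

2.33 minutes


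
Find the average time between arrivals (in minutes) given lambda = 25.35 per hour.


Mean interarrival time = 60/lambda = 60/25.35 = 2.37 minutes

2.37 minutes


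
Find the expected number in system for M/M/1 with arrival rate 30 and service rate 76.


rho = 30/76; L = rho/(1-rho) = 0.65

0.65


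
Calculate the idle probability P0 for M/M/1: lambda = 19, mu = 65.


P0 = 1 - rho = 1 - 19/65 = 0.7077

0.7077


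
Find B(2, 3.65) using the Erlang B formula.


B(N,A) = (A^N/N!) / sum(A^k/k!, k=0..N) with N=2, A=3.65 = 0.5889

0.5889


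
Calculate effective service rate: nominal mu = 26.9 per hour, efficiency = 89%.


Effective rate = mu * efficiency = 26.9 * 0.89 = 23.94 per hour

23.94 per hour


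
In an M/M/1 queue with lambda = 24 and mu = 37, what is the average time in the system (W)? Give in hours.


W = 1/(mu - lambda) = 1/(37 - 24) = 0.0769 hours

0.0769 hours


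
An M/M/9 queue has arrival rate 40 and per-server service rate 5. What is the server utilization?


rho = lambda/(c*mu) = 40/(9*5) = 0.8889

0.8889


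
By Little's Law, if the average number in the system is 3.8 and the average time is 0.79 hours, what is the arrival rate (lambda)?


lambda = L / W = 3.8 / 0.79 = 4.81 per hour

4.81 per hour


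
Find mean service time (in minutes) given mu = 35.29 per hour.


Mean service time = 60/mu = 60/35.29 = 1.7 minutes

1.7 minutes


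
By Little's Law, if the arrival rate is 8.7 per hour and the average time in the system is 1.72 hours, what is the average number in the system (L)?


L = lambda * W = 8.7 * 1.72 = 14.96

14.96


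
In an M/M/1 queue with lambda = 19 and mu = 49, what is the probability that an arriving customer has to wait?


P(wait) = rho = lambda/mu = 19/49 = 0.3878

0.3878


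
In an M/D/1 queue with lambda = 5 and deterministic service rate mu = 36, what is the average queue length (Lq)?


M/D/1: Lq = rho^2 / (2*(1-rho)) where rho = 5/36; Lq = 0.01

0.01


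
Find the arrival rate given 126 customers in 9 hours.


lambda = total arrivals / time = 126 / 9 = 14.0 per hour

14.0 per hour


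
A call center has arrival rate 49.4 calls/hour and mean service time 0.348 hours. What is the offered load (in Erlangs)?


Offered load a = lambda * E[S] = 49.4 * 0.348 = 17.19 Erlangs

17.19 Erlangs


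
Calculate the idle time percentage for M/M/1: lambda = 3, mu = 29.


Idle fraction = (1 - rho) * 100 = (1 - 3/29) * 100 = 89.7%

89.7%


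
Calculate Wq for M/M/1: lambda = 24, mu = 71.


rho = 24/71; Wq = rho/(mu - lambda) = 0.0072 hours

0.0072 hours


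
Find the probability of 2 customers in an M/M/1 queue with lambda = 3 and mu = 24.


rho = 3/24; P(n) = (1-rho)*rho^n = (1-3/24)*(3/24)^2 = 0.0137

0.0137


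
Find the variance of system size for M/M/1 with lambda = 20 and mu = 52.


rho = 20/52; Var(N) = rho/(1-rho)^2 = 1.02

1.02


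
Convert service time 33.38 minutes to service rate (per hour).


mu = 60 / avg_service_time = 60 / 33.38 = 1.8 per hour

1.8 per hour


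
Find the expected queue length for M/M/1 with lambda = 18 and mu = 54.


rho = 18/54; Lq = rho^2/(1-rho) = 0.17

0.17


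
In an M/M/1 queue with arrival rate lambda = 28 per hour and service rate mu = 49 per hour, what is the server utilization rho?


rho = lambda/mu = 28/49 = 0.5714

0.5714


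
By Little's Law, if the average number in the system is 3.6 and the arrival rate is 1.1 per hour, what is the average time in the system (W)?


W = L / lambda = 3.6 / 1.1 = 3.2727 hours

3.2727 hours


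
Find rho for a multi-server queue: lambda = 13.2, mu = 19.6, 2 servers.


rho = lambda / (c * mu) = 13.2 / (2 * 19.6) = 0.3367

0.3367


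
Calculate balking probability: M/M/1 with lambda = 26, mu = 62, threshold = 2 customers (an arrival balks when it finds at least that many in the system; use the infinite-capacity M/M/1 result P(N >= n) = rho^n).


P(N >= 2) = rho^2 = (26/62)^2 = 0.1759

0.1759


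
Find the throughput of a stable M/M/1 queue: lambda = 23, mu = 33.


For a stable queue (lambda < mu), throughput = lambda = 23 per hour

23 per hour


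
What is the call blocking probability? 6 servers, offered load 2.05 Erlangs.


B(N,A) = (A^N/N!) / sum(A^k/k!, k=0..N) with N=6, A=2.05 = 0.0133

0.0133


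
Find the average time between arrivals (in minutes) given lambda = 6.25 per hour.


Mean interarrival time = 60/lambda = 60/6.25 = 9.6 minutes

9.6 minutes


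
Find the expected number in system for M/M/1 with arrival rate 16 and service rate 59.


rho = 16/59; L = rho/(1-rho) = 0.37

0.37


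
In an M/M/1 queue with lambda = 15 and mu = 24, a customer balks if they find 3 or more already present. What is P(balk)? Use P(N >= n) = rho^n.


P(N >= 3) = rho^3 = (15/24)^3 = 0.2441

0.2441


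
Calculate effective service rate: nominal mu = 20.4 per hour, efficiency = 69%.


Effective rate = mu * efficiency = 20.4 * 0.69 = 14.08 per hour

14.08 per hour


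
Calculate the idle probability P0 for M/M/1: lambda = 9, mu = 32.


P0 = 1 - rho = 1 - 9/32 = 0.7188

0.7188


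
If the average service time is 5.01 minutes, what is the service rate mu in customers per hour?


mu = 60 / avg_service_time = 60 / 5.01 = 11.98 per hour

11.98 per hour


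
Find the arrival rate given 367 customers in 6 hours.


lambda = total arrivals / time = 367 / 6 = 61.17 per hour

61.17 per hour


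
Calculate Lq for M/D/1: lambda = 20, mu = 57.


M/D/1: Lq = rho^2 / (2*(1-rho)) where rho = 20/57; Lq = 0.09

0.09


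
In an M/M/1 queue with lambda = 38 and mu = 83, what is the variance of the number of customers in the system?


rho = 38/83; Var(N) = rho/(1-rho)^2 = 1.56

1.56


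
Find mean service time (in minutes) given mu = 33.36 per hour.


Mean service time = 60/mu = 60/33.36 = 1.8 minutes

1.8 minutes


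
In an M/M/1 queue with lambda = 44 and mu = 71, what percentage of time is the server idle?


Idle fraction = (1 - rho) * 100 = (1 - 44/71) * 100 = 38.0%

38.0%


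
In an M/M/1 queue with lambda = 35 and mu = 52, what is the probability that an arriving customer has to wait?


P(wait) = rho = lambda/mu = 35/52 = 0.6731

0.6731


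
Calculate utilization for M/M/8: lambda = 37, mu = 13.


rho = lambda/(c*mu) = 37/(8*13) = 0.3558

0.3558


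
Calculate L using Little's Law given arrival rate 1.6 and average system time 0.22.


L = lambda * W = 1.6 * 0.22 = 0.35

0.35


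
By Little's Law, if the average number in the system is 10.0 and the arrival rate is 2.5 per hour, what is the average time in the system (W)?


W = L / lambda = 10.0 / 2.5 = 4.0 hours

4.0 hours


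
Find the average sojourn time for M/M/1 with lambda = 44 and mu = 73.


W = 1/(mu - lambda) = 1/(73 - 44) = 0.0345 hours

0.0345 hours


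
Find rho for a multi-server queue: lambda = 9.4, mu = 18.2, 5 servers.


rho = lambda / (c * mu) = 9.4 / (5 * 18.2) = 0.1033

0.1033


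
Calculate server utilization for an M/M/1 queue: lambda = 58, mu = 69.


rho = lambda/mu = 58/69 = 0.8406

0.8406


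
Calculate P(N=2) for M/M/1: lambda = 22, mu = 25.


rho = 22/25; P(n) = (1-rho)*rho^n = (1-22/25)*(22/25)^2 = 0.0929

0.0929


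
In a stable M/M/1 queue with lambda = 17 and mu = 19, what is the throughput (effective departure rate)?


For a stable queue (lambda < mu), throughput = lambda = 17 per hour

17 per hour


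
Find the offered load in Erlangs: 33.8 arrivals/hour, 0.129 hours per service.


Offered load a = lambda * E[S] = 33.8 * 0.129 = 4.36 Erlangs

4.36 Erlangs


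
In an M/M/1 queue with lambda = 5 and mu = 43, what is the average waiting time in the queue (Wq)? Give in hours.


rho = 5/43; Wq = rho/(mu - lambda) = 0.0031 hours

0.0031 hours


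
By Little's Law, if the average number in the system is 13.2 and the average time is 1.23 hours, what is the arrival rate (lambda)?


lambda = L / W = 13.2 / 1.23 = 10.73 per hour

10.73 per hour


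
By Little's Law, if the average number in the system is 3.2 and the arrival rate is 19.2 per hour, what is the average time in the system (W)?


W = L / lambda = 3.2 / 19.2 = 0.1667 hours

0.1667 hours


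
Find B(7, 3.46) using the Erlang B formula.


B(N,A) = (A^N/N!) / sum(A^k/k!, k=0..N) with N=7, A=3.46 = 0.038

0.038


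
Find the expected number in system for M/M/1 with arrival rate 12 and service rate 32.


rho = 12/32; L = rho/(1-rho) = 0.6

0.6


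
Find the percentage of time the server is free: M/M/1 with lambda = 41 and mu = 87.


Idle fraction = (1 - rho) * 100 = (1 - 41/87) * 100 = 52.9%

52.9%


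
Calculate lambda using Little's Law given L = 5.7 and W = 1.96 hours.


lambda = L / W = 5.7 / 1.96 = 2.91 per hour

2.91 per hour


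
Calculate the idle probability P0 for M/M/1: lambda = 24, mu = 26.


P0 = 1 - rho = 1 - 24/26 = 0.0769

0.0769


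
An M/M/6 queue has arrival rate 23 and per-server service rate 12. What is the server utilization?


rho = lambda/(c*mu) = 23/(6*12) = 0.3194

0.3194


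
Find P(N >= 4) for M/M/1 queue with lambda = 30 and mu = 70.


P(N >= 4) = rho^4 = (30/70)^4 = 0.0337

0.0337


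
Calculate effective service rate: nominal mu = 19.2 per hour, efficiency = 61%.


Effective rate = mu * efficiency = 19.2 * 0.61 = 11.71 per hour

11.71 per hour


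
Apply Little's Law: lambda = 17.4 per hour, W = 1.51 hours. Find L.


L = lambda * W = 17.4 * 1.51 = 26.27

26.27


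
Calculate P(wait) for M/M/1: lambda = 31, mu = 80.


P(wait) = rho = lambda/mu = 31/80 = 0.3875

0.3875


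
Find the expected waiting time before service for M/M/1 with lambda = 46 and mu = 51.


rho = 46/51; Wq = rho/(mu - lambda) = 0.1804 hours

0.1804 hours


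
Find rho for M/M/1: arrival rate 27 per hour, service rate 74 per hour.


rho = lambda/mu = 27/74 = 0.3649

0.3649


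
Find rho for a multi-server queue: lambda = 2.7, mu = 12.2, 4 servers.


rho = lambda / (c * mu) = 2.7 / (4 * 12.2) = 0.0553

0.0553


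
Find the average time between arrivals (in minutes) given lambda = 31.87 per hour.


Mean interarrival time = 60/lambda = 60/31.87 = 1.88 minutes

1.88 minutes


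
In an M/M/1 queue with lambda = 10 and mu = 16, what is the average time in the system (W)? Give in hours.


W = 1/(mu - lambda) = 1/(16 - 10) = 0.1667 hours

0.1667 hours


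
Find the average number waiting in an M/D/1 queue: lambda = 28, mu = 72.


M/D/1: Lq = rho^2 / (2*(1-rho)) where rho = 28/72; Lq = 0.12

0.12


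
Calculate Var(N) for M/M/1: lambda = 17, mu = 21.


rho = 17/21; Var(N) = rho/(1-rho)^2 = 22.31

22.31


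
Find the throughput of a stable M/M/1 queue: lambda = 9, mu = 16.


For a stable queue (lambda < mu), throughput = lambda = 9 per hour

9 per hour


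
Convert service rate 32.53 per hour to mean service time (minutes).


Mean service time = 60/mu = 60/32.53 = 1.84 minutes

1.84 minutes


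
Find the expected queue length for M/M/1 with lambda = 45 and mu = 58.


rho = 45/58; Lq = rho^2/(1-rho) = 2.69

2.69


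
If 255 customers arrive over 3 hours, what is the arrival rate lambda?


lambda = total arrivals / time = 255 / 3 = 85.0 per hour

85.0 per hour


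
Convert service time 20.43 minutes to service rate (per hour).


mu = 60 / avg_service_time = 60 / 20.43 = 2.94 per hour

2.94 per hour


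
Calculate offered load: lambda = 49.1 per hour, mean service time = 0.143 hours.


Offered load a = lambda * E[S] = 49.1 * 0.143 = 7.02 Erlangs

7.02 Erlangs


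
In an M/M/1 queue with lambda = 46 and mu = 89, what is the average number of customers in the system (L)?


rho = 46/89; L = rho/(1-rho) = 1.07

1.07


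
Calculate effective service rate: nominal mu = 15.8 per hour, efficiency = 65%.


Effective rate = mu * efficiency = 15.8 * 0.65 = 10.27 per hour

10.27 per hour


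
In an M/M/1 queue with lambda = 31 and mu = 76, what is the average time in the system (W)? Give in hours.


W = 1/(mu - lambda) = 1/(76 - 31) = 0.0222 hours

0.0222 hours


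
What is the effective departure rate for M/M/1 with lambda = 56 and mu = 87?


For a stable queue (lambda < mu), throughput = lambda = 56 per hour

56 per hour


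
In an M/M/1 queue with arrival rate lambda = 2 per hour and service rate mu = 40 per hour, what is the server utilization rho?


rho = lambda/mu = 2/40 = 0.05

0.05


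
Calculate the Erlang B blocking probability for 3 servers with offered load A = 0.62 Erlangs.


B(N,A) = (A^N/N!) / sum(A^k/k!, k=0..N) with N=3, A=0.62 = 0.0214

0.0214


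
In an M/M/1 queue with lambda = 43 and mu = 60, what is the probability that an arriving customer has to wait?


P(wait) = rho = lambda/mu = 43/60 = 0.7167

0.7167
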